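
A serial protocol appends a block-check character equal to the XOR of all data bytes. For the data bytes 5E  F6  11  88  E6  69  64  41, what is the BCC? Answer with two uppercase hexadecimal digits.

XOR the bytes together:
  start with 0x5E
  0x5E ⊕ 0xF6 = 0xA8
  0xA8 ⊕ 0x11 = 0xB9
  0xB9 ⊕ 0x88 = 0x31
  0x31 ⊕ 0xE6 = 0xD7
  0xD7 ⊕ 0x69 = 0xBE
  0xBE ⊕ 0x64 = 0xDA
  0xDA ⊕ 0x41 = 0x9B

9B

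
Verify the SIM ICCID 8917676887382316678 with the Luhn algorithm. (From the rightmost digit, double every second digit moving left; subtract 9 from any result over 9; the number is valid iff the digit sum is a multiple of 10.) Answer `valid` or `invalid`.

From the right, keep odd positions and double even positions (subtract 9 from any doubled value over 9):
  doubled (positions 2,4,...): 5 3 6 7 5 7 5 5 9 → sum 52
  kept (positions 1,3,...): 8 6 1 2 3 8 6 6 1 8 → sum 49
Total = 101.
101 mod 10 = 1, so the number is invalid.

invalid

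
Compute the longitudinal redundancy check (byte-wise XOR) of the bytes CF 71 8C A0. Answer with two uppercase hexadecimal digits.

XOR the bytes together:
  start with 0xCF
  0xCF ⊕ 0x71 = 0xBE
  0xBE ⊕ 0x8C = 0x32
  0x32 ⊕ 0xA0 = 0x92

92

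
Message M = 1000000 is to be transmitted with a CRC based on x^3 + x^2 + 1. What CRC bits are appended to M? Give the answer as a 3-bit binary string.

100

Append 3 zeros: 1000000000. Divide by 1101 (XOR where the leading bit is 1):
  pos 0: 1000 XOR 1101 = 0101
  pos 1: 1010 XOR 1101 = 0111
  pos 2: 1110 XOR 1101 = 0011
  pos 4: 1100 XOR 1101 = 0001
Remainder (last 3 bits) = 100. This is the CRC / FCS.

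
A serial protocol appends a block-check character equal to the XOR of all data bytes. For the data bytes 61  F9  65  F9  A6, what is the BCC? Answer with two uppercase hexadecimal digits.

XOR the bytes together:
  start with 0x61
  0x61 ⊕ 0xF9 = 0x98
  0x98 ⊕ 0x65 = 0xFD
  0xFD ⊕ 0xF9 = 0x04
  0x04 ⊕ 0xA6 = 0xA2

A2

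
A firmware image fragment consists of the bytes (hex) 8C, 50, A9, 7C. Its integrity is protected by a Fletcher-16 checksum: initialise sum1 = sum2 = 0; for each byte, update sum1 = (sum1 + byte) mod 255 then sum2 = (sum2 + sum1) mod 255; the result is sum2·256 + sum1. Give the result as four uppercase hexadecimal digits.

F203

Running sums (mod 255):
  after byte 0 (8C): sum1=140, sum2=140
  after byte 1 (50): sum1=220, sum2=105
  after byte 2 (A9): sum1=134, sum2=239
  after byte 3 (7C): sum1=3, sum2=242
Checksum = sum2·256 + sum1 = 242·256 + 3 = 61955 = 0xF203.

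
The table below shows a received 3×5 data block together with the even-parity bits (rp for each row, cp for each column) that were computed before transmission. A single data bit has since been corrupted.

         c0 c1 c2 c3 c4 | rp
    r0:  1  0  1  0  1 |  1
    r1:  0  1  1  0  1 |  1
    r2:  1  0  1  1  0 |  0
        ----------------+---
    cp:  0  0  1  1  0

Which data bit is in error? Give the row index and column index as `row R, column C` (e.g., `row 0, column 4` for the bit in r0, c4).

row 2, column 1

Recompute each row's even parity and compare to rp:
  r0: data parity 1, sent rp 1 → ok
  r1: data parity 1, sent rp 1 → ok
  r2: data parity 1, sent rp 0 → mismatch
Recompute each column's even parity and compare to cp:
  c0: data parity 0, sent cp 0 → ok
  c1: data parity 1, sent cp 0 → mismatch
  c2: data parity 1, sent cp 1 → ok
  c3: data parity 1, sent cp 1 → ok
  c4: data parity 0, sent cp 0 → ok
Exactly one row (r2) and one column (c1) fail → the flipped bit is at their intersection.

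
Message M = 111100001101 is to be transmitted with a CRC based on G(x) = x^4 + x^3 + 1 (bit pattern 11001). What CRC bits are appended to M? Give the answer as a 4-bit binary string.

1001

Append 4 zeros: 1111000011010000. Divide by 11001 (XOR where the leading bit is 1):
  pos 0: 11110 XOR 11001 = 00111
  pos 2: 11100 XOR 11001 = 00101
  pos 4: 10101 XOR 11001 = 01100
  pos 5: 11001 XOR 11001 = 00000
  pos 11: 10000 XOR 11001 = 01001
Remainder (last 4 bits) = 1001. This is the CRC / FCS.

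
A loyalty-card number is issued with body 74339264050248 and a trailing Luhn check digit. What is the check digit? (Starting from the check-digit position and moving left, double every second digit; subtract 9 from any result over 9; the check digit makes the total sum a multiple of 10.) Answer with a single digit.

Partial digits right→left: 8 4 2 0 5 0 4 6 2 9 3 3 4 7
Double every second digit counting from the check-digit position (so the 1st, 3rd, 5th, ... of the partial from the right).
  doubled (with −9 where >9): 7 4 1 8 4 6 8 → sum 38
  kept as-is: 4 0 0 6 9 3 7 → sum 29
Total = 38 + 29 = 67.
Check digit = (10 − (67 mod 10)) mod 10 = 3.

3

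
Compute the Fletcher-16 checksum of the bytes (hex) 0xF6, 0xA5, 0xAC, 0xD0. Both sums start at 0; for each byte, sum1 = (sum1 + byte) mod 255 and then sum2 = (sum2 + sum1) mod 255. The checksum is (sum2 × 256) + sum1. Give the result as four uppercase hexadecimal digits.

Running sums (mod 255):
  after byte 0 (0xF6): sum1=246, sum2=246
  after byte 1 (0xA5): sum1=156, sum2=147
  after byte 2 (0xAC): sum1=73, sum2=220
  after byte 3 (0xD0): sum1=26, sum2=246
Checksum = sum2·256 + sum1 = 246·256 + 26 = 63002 = 0xF61A.

F61A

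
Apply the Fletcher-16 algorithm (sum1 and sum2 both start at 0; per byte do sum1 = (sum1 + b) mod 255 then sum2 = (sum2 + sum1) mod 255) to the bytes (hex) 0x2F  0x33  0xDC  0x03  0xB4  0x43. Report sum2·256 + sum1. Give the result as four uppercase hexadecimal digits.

443A

Running sums (mod 255):
  after byte 0 (0x2F): sum1=47, sum2=47
  after byte 1 (0x33): sum1=98, sum2=145
  after byte 2 (0xDC): sum1=63, sum2=208
  after byte 3 (0x03): sum1=66, sum2=19
  after byte 4 (0xB4): sum1=246, sum2=10
  after byte 5 (0x43): sum1=58, sum2=68
Checksum = sum2·256 + sum1 = 68·256 + 58 = 17466 = 0x443A.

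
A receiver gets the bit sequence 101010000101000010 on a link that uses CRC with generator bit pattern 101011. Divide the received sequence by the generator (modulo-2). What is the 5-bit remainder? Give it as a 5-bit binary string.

00000

Modulo-2 division of 101010000101000010 by 101011:
  pos 0: 101010 XOR 101011 = 000001
  pos 5: 100010 XOR 101011 = 001001
  pos 7: 100110 XOR 101011 = 001101
  pos 9: 110100 XOR 101011 = 011111
  pos 10: 111110 XOR 101011 = 010101
  pos 11: 101011 XOR 101011 = 000000
Remainder = 00000 (zero — the frame passes the CRC check).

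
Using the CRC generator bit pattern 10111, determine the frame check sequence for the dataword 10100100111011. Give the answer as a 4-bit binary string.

1010

Append 4 zeros: 101001001110110000. Divide by 10111 (XOR where the leading bit is 1):
  pos 0: 10100 XOR 10111 = 00011
  pos 3: 11100 XOR 10111 = 01011
  pos 4: 10111 XOR 10111 = 00000
  pos 9: 11011 XOR 10111 = 01100
  pos 10: 11000 XOR 10111 = 01111
  pos 11: 11110 XOR 10111 = 01001
  pos 12: 10010 XOR 10111 = 00101
Remainder (last 4 bits) = 1010. This is the CRC / FCS.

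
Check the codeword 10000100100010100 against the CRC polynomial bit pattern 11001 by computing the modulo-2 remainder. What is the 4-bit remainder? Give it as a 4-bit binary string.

1100

Modulo-2 division of 10000100100010100 by 11001:
  pos 0: 10000 XOR 11001 = 01001
  pos 1: 10011 XOR 11001 = 01010
  pos 2: 10100 XOR 11001 = 01101
  pos 3: 11010 XOR 11001 = 00011
  pos 6: 11100 XOR 11001 = 00101
  pos 8: 10101 XOR 11001 = 01100
  pos 9: 11000 XOR 11001 = 00001
Remainder = 1100 (nonzero — an error is detected).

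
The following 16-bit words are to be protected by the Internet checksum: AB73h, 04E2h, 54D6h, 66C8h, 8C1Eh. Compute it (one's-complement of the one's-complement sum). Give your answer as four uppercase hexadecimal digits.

One's-complement addition (fold any carry out of bit 15 back into bit 0):
  0xAB73 + 0x04E2 = 0x0B055
  0xB055 + 0x54D6 = 0x1052B → wrap carry → 0x052C
  0x052C + 0x66C8 = 0x06BF4
  0x6BF4 + 0x8C1E = 0x0F812
One's-complement sum = 0xF812.
Checksum = ~0xF812 & 0xFFFF = 0x07ED.

07ED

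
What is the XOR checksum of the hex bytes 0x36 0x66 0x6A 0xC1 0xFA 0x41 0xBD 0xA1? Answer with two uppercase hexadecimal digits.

XOR the bytes together:
  start with 0x36
  0x36 ⊕ 0x66 = 0x50
  0x50 ⊕ 0x6A = 0x3A
  0x3A ⊕ 0xC1 = 0xFB
  0xFB ⊕ 0xFA = 0x01
  0x01 ⊕ 0x41 = 0x40
  0x40 ⊕ 0xBD = 0xFD
  0xFD ⊕ 0xA1 = 0x5C

5C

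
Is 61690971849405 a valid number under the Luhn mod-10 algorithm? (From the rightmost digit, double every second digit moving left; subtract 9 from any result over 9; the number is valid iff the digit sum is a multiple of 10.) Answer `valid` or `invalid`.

valid

From the right, keep odd positions and double even positions (subtract 9 from any doubled value over 9):
  doubled (positions 2,4,...): 0 9 7 5 0 3 3 → sum 27
  kept (positions 1,3,...): 5 4 4 1 9 9 1 → sum 33
Total = 60.
60 mod 10 = 0, so the number is valid.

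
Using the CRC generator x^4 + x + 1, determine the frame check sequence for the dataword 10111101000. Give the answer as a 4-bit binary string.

1110

Append 4 zeros: 101111010000000. Divide by 10011 (XOR where the leading bit is 1):
  pos 0: 10111 XOR 10011 = 00100
  pos 2: 10010 XOR 10011 = 00001
  pos 6: 11000 XOR 10011 = 01011
  pos 7: 10110 XOR 10011 = 00101
  pos 9: 10100 XOR 10011 = 00111
Remainder (last 4 bits) = 1110. This is the CRC / FCS.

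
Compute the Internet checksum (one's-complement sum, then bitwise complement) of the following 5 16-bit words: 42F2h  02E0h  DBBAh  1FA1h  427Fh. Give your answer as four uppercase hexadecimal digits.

7C52

One's-complement addition (fold any carry out of bit 15 back into bit 0):
  0x42F2 + 0x02E0 = 0x045D2
  0x45D2 + 0xDBBA = 0x1218C → wrap carry → 0x218D
  0x218D + 0x1FA1 = 0x0412E
  0x412E + 0x427F = 0x083AD
One's-complement sum = 0x83AD.
Checksum = ~0x83AD & 0xFFFF = 0x7C52.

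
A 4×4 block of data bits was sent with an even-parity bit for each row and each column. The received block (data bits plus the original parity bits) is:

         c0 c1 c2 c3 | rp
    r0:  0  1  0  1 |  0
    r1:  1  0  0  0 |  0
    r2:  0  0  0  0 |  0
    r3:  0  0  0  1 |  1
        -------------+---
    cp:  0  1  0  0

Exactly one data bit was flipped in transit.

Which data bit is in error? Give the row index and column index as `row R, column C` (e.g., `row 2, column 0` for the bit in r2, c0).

Recompute each row's even parity and compare to rp:
  r0: data parity 0, sent rp 0 → ok
  r1: data parity 1, sent rp 0 → mismatch
  r2: data parity 0, sent rp 0 → ok
  r3: data parity 1, sent rp 1 → ok
Recompute each column's even parity and compare to cp:
  c0: data parity 1, sent cp 0 → mismatch
  c1: data parity 1, sent cp 1 → ok
  c2: data parity 0, sent cp 0 → ok
  c3: data parity 0, sent cp 0 → ok
Exactly one row (r1) and one column (c0) fail → the flipped bit is at their intersection.

row 1, column 0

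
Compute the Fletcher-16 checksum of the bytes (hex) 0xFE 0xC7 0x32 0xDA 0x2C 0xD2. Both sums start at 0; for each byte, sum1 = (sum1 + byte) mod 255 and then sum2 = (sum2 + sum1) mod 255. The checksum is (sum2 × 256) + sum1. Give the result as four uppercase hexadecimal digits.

Running sums (mod 255):
  after byte 0 (0xFE): sum1=254, sum2=254
  after byte 1 (0xC7): sum1=198, sum2=197
  after byte 2 (0x32): sum1=248, sum2=190
  after byte 3 (0xDA): sum1=211, sum2=146
  after byte 4 (0x2C): sum1=0, sum2=146
  after byte 5 (0xD2): sum1=210, sum2=101
Checksum = sum2·256 + sum1 = 101·256 + 210 = 26066 = 0x65D2.

65D2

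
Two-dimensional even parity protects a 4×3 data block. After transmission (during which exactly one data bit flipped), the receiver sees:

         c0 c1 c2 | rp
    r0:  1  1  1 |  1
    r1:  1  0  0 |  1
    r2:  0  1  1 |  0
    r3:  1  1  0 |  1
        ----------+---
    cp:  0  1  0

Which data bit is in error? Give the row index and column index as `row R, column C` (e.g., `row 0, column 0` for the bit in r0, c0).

Recompute each row's even parity and compare to rp:
  r0: data parity 1, sent rp 1 → ok
  r1: data parity 1, sent rp 1 → ok
  r2: data parity 0, sent rp 0 → ok
  r3: data parity 0, sent rp 1 → mismatch
Recompute each column's even parity and compare to cp:
  c0: data parity 1, sent cp 0 → mismatch
  c1: data parity 1, sent cp 1 → ok
  c2: data parity 0, sent cp 0 → ok
Exactly one row (r3) and one column (c0) fail → the flipped bit is at their intersection.

row 3, column 0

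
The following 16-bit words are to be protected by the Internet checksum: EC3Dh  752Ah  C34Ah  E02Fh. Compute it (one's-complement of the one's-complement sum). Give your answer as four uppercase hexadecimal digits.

One's-complement addition (fold any carry out of bit 15 back into bit 0):
  0xEC3D + 0x752A = 0x16167 → wrap carry → 0x6168
  0x6168 + 0xC34A = 0x124B2 → wrap carry → 0x24B3
  0x24B3 + 0xE02F = 0x104E2 → wrap carry → 0x04E3
One's-complement sum = 0x04E3.
Checksum = ~0x04E3 & 0xFFFF = 0xFB1C.

FB1C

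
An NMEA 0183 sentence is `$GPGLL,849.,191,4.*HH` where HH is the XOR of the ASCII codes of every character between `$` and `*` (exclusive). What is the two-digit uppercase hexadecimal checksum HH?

44

XOR the ASCII codes of the payload characters:
  'G' = 0x47 → acc = 0x47
  'P' = 0x50 → acc = 0x17
  'G' = 0x47 → acc = 0x50
  'L' = 0x4C → acc = 0x1C
  'L' = 0x4C → acc = 0x50
  ',' = 0x2C → acc = 0x7C
  '8' = 0x38 → acc = 0x44
  '4' = 0x34 → acc = 0x70
  '9' = 0x39 → acc = 0x49
  '.' = 0x2E → acc = 0x67
  ',' = 0x2C → acc = 0x4B
  '1' = 0x31 → acc = 0x7A
  '9' = 0x39 → acc = 0x43
  '1' = 0x31 → acc = 0x72
  ',' = 0x2C → acc = 0x5E
  '4' = 0x34 → acc = 0x6A
  '.' = 0x2E → acc = 0x44
Checksum = 0x44.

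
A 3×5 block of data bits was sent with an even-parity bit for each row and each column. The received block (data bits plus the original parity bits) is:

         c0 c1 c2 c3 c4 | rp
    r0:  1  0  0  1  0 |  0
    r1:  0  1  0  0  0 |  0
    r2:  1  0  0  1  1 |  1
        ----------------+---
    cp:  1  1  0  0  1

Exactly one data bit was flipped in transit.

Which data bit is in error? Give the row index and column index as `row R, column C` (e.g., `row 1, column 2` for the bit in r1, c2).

Recompute each row's even parity and compare to rp:
  r0: data parity 0, sent rp 0 → ok
  r1: data parity 1, sent rp 0 → mismatch
  r2: data parity 1, sent rp 1 → ok
Recompute each column's even parity and compare to cp:
  c0: data parity 0, sent cp 1 → mismatch
  c1: data parity 1, sent cp 1 → ok
  c2: data parity 0, sent cp 0 → ok
  c3: data parity 0, sent cp 0 → ok
  c4: data parity 1, sent cp 1 → ok
Exactly one row (r1) and one column (c0) fail → the flipped bit is at their intersection.

row 1, column 0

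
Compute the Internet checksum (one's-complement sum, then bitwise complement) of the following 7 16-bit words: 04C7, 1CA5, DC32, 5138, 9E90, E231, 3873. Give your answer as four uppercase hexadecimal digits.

F7F2

One's-complement addition (fold any carry out of bit 15 back into bit 0):
  0x04C7 + 0x1CA5 = 0x0216C
  0x216C + 0xDC32 = 0x0FD9E
  0xFD9E + 0x5138 = 0x14ED6 → wrap carry → 0x4ED7
  0x4ED7 + 0x9E90 = 0x0ED67
  0xED67 + 0xE231 = 0x1CF98 → wrap carry → 0xCF99
  0xCF99 + 0x3873 = 0x1080C → wrap carry → 0x080D
One's-complement sum = 0x080D.
Checksum = ~0x080D & 0xFFFF = 0xF7F2.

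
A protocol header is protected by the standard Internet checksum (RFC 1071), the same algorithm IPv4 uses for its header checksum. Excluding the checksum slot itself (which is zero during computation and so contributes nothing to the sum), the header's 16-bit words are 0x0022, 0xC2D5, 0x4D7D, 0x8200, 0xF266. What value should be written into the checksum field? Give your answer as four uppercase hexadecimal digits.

7B23

One's-complement addition (fold any carry out of bit 15 back into bit 0):
  0x0022 + 0xC2D5 = 0x0C2F7
  0xC2F7 + 0x4D7D = 0x11074 → wrap carry → 0x1075
  0x1075 + 0x8200 = 0x09275
  0x9275 + 0xF266 = 0x184DB → wrap carry → 0x84DC
One's-complement sum = 0x84DC.
Checksum = ~0x84DC & 0xFFFF = 0x7B23.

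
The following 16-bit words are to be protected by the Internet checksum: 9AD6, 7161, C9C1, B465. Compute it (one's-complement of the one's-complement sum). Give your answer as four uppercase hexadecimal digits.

75A0

One's-complement addition (fold any carry out of bit 15 back into bit 0):
  0x9AD6 + 0x7161 = 0x10C37 → wrap carry → 0x0C38
  0x0C38 + 0xC9C1 = 0x0D5F9
  0xD5F9 + 0xB465 = 0x18A5E → wrap carry → 0x8A5F
One's-complement sum = 0x8A5F.
Checksum = ~0x8A5F & 0xFFFF = 0x75A0.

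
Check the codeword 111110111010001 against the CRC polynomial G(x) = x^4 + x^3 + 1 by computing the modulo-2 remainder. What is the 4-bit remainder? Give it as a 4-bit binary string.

0000

Modulo-2 division of 111110111010001 by 11001:
  pos 0: 11111 XOR 11001 = 00110
  pos 2: 11001 XOR 11001 = 00000
  pos 7: 11010 XOR 11001 = 00011
  pos 10: 11001 XOR 11001 = 00000
Remainder = 0000 (zero — the frame passes the CRC check).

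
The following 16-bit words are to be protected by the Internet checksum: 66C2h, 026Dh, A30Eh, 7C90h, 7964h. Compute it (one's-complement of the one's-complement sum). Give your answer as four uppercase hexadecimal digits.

One's-complement addition (fold any carry out of bit 15 back into bit 0):
  0x66C2 + 0x026D = 0x0692F
  0x692F + 0xA30E = 0x10C3D → wrap carry → 0x0C3E
  0x0C3E + 0x7C90 = 0x088CE
  0x88CE + 0x7964 = 0x10232 → wrap carry → 0x0233
One's-complement sum = 0x0233.
Checksum = ~0x0233 & 0xFFFF = 0xFDCC.

FDCC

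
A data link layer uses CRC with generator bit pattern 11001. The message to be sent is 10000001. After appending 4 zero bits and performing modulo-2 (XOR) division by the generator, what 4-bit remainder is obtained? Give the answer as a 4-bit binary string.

0100

Append 4 zeros: 100000010000. Divide by 11001 (XOR where the leading bit is 1):
  pos 0: 10000 XOR 11001 = 01001
  pos 1: 10010 XOR 11001 = 01011
  pos 2: 10110 XOR 11001 = 01111
  pos 3: 11111 XOR 11001 = 00110
  pos 5: 11000 XOR 11001 = 00001
Remainder (last 4 bits) = 0100. This is the CRC / FCS.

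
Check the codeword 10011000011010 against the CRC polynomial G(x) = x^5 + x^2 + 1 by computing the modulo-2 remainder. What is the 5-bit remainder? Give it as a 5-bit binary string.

Modulo-2 division of 10011000011010 by 100101:
  pos 0: 100110 XOR 100101 = 000011
  pos 4: 110001 XOR 100101 = 010100
  pos 5: 101001 XOR 100101 = 001100
  pos 7: 110001 XOR 100101 = 010100
  pos 8: 101000 XOR 100101 = 001101
Remainder = 01101 (nonzero — an error is detected).

01101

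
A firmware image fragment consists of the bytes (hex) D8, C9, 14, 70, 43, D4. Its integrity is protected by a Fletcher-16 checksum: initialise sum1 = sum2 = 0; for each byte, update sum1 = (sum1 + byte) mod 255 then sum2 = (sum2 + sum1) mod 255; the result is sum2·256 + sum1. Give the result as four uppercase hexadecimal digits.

Running sums (mod 255):
  after byte 0 (D8): sum1=216, sum2=216
  after byte 1 (C9): sum1=162, sum2=123
  after byte 2 (14): sum1=182, sum2=50
  after byte 3 (70): sum1=39, sum2=89
  after byte 4 (43): sum1=106, sum2=195
  after byte 5 (D4): sum1=63, sum2=3
Checksum = sum2·256 + sum1 = 3·256 + 63 = 831 = 0x033F.

033F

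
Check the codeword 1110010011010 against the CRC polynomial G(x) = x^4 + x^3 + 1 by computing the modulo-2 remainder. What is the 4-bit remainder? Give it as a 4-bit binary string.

Modulo-2 division of 1110010011010 by 11001:
  pos 0: 11100 XOR 11001 = 00101
  pos 2: 10110 XOR 11001 = 01111
  pos 3: 11110 XOR 11001 = 00111
  pos 5: 11111 XOR 11001 = 00110
  pos 7: 11001 XOR 11001 = 00000
Remainder = 0000 (zero — the frame passes the CRC check).

0000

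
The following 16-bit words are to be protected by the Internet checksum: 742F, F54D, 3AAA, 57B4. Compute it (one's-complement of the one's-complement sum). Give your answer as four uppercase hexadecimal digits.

0424

One's-complement addition (fold any carry out of bit 15 back into bit 0):
  0x742F + 0xF54D = 0x1697C → wrap carry → 0x697D
  0x697D + 0x3AAA = 0x0A427
  0xA427 + 0x57B4 = 0x0FBDB
One's-complement sum = 0xFBDB.
Checksum = ~0xFBDB & 0xFFFF = 0x0424.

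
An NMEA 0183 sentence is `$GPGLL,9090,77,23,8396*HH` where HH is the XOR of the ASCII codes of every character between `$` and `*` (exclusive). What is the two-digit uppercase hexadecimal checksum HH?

XOR the ASCII codes of the payload characters:
  'G' = 0x47 → acc = 0x47
  'P' = 0x50 → acc = 0x17
  'G' = 0x47 → acc = 0x50
  'L' = 0x4C → acc = 0x1C
  'L' = 0x4C → acc = 0x50
  ',' = 0x2C → acc = 0x7C
  '9' = 0x39 → acc = 0x45
  '0' = 0x30 → acc = 0x75
  '9' = 0x39 → acc = 0x4C
  '0' = 0x30 → acc = 0x7C
  ',' = 0x2C → acc = 0x50
  '7' = 0x37 → acc = 0x67
  '7' = 0x37 → acc = 0x50
  ',' = 0x2C → acc = 0x7C
  '2' = 0x32 → acc = 0x4E
  '3' = 0x33 → acc = 0x7D
  ',' = 0x2C → acc = 0x51
  '8' = 0x38 → acc = 0x69
  '3' = 0x33 → acc = 0x5A
  '9' = 0x39 → acc = 0x63
  '6' = 0x36 → acc = 0x55
Checksum = 0x55.

55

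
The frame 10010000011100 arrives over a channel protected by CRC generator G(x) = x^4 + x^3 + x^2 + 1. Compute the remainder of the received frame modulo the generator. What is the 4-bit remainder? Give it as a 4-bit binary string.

0111

Modulo-2 division of 10010000011100 by 11101:
  pos 0: 10010 XOR 11101 = 01111
  pos 1: 11110 XOR 11101 = 00011
  pos 4: 11000 XOR 11101 = 00101
  pos 6: 10111 XOR 11101 = 01010
  pos 7: 10101 XOR 11101 = 01000
  pos 8: 10000 XOR 11101 = 01101
  pos 9: 11010 XOR 11101 = 00111
Remainder = 0111 (nonzero — an error is detected).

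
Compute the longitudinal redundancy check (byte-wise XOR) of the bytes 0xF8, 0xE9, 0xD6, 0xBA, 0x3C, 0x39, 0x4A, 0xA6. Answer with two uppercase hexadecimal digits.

94

XOR the bytes together:
  start with 0xF8
  0xF8 ⊕ 0xE9 = 0x11
  0x11 ⊕ 0xD6 = 0xC7
  0xC7 ⊕ 0xBA = 0x7D
  0x7D ⊕ 0x3C = 0x41
  0x41 ⊕ 0x39 = 0x78
  0x78 ⊕ 0x4A = 0x32
  0x32 ⊕ 0xA6 = 0x94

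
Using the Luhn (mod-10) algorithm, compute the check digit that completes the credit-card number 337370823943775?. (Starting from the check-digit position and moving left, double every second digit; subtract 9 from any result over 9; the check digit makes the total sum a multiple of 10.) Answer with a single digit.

0

Partial digits right→left: 5 7 7 3 4 9 3 2 8 0 7 3 7 3 3
Double every second digit counting from the check-digit position (so the 1st, 3rd, 5th, ... of the partial from the right).
  doubled (with −9 where >9): 1 5 8 6 7 5 5 6 → sum 43
  kept as-is: 7 3 9 2 0 3 3 → sum 27
Total = 43 + 27 = 70.
Check digit = (10 − (70 mod 10)) mod 10 = 0.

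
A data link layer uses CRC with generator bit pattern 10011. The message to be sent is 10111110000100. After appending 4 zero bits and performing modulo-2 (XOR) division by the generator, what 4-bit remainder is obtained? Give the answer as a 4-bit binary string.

1100

Append 4 zeros: 101111100001000000. Divide by 10011 (XOR where the leading bit is 1):
  pos 0: 10111 XOR 10011 = 00100
  pos 2: 10011 XOR 10011 = 00000
  pos 11: 10000 XOR 10011 = 00011
Remainder (last 4 bits) = 1100. This is the CRC / FCS.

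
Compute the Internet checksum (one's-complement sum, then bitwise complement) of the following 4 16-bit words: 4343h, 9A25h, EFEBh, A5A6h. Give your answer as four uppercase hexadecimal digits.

One's-complement addition (fold any carry out of bit 15 back into bit 0):
  0x4343 + 0x9A25 = 0x0DD68
  0xDD68 + 0xEFEB = 0x1CD53 → wrap carry → 0xCD54
  0xCD54 + 0xA5A6 = 0x172FA → wrap carry → 0x72FB
One's-complement sum = 0x72FB.
Checksum = ~0x72FB & 0xFFFF = 0x8D04.

8D04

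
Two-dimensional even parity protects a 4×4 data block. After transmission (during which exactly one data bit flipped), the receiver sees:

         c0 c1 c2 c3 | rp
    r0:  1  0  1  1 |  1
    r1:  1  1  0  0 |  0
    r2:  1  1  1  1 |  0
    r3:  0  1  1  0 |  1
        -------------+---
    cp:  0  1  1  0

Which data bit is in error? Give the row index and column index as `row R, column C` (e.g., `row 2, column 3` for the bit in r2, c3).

Recompute each row's even parity and compare to rp:
  r0: data parity 1, sent rp 1 → ok
  r1: data parity 0, sent rp 0 → ok
  r2: data parity 0, sent rp 0 → ok
  r3: data parity 0, sent rp 1 → mismatch
Recompute each column's even parity and compare to cp:
  c0: data parity 1, sent cp 0 → mismatch
  c1: data parity 1, sent cp 1 → ok
  c2: data parity 1, sent cp 1 → ok
  c3: data parity 0, sent cp 0 → ok
Exactly one row (r3) and one column (c0) fail → the flipped bit is at their intersection.

row 3, column 0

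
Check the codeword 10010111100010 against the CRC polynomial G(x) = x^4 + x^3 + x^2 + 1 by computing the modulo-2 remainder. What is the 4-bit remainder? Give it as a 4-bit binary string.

Modulo-2 division of 10010111100010 by 11101:
  pos 0: 10010 XOR 11101 = 01111
  pos 1: 11111 XOR 11101 = 00010
  pos 4: 10111 XOR 11101 = 01010
  pos 5: 10100 XOR 11101 = 01001
  pos 6: 10010 XOR 11101 = 01111
  pos 7: 11110 XOR 11101 = 00011
Remainder = 1110 (nonzero — an error is detected).

1110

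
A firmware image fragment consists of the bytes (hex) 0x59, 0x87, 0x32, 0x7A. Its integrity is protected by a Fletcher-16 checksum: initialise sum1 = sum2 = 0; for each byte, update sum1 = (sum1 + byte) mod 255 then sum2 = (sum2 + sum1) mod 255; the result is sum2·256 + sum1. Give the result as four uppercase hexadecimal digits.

Running sums (mod 255):
  after byte 0 (0x59): sum1=89, sum2=89
  after byte 1 (0x87): sum1=224, sum2=58
  after byte 2 (0x32): sum1=19, sum2=77
  after byte 3 (0x7A): sum1=141, sum2=218
Checksum = sum2·256 + sum1 = 218·256 + 141 = 55949 = 0xDA8D.

DA8D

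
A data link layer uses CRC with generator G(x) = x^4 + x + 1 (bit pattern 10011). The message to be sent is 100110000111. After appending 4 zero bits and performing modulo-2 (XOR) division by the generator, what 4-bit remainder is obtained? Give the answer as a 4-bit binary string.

1001

Append 4 zeros: 1001100001110000. Divide by 10011 (XOR where the leading bit is 1):
  pos 0: 10011 XOR 10011 = 00000
  pos 9: 11100 XOR 10011 = 01111
  pos 10: 11110 XOR 10011 = 01101
  pos 11: 11010 XOR 10011 = 01001
Remainder (last 4 bits) = 1001. This is the CRC / FCS.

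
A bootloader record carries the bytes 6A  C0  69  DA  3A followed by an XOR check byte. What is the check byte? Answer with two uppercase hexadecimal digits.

23

XOR the bytes together:
  start with 0x6A
  0x6A ⊕ 0xC0 = 0xAA
  0xAA ⊕ 0x69 = 0xC3
  0xC3 ⊕ 0xDA = 0x19
  0x19 ⊕ 0x3A = 0x23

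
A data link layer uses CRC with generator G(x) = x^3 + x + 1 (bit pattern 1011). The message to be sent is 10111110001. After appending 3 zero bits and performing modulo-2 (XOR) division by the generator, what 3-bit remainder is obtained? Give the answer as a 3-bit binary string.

Append 3 zeros: 10111110001000. Divide by 1011 (XOR where the leading bit is 1):
  pos 0: 1011 XOR 1011 = 0000
  pos 4: 1110 XOR 1011 = 0101
  pos 5: 1010 XOR 1011 = 0001
  pos 8: 1010 XOR 1011 = 0001
Remainder (last 3 bits) = 100. This is the CRC / FCS.

100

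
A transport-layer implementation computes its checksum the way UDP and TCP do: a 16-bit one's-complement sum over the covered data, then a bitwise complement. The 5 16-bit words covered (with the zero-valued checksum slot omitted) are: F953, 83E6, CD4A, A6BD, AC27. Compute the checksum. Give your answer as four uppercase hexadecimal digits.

6295

One's-complement addition (fold any carry out of bit 15 back into bit 0):
  0xF953 + 0x83E6 = 0x17D39 → wrap carry → 0x7D3A
  0x7D3A + 0xCD4A = 0x14A84 → wrap carry → 0x4A85
  0x4A85 + 0xA6BD = 0x0F142
  0xF142 + 0xAC27 = 0x19D69 → wrap carry → 0x9D6A
One's-complement sum = 0x9D6A.
Checksum = ~0x9D6A & 0xFFFF = 0x6295.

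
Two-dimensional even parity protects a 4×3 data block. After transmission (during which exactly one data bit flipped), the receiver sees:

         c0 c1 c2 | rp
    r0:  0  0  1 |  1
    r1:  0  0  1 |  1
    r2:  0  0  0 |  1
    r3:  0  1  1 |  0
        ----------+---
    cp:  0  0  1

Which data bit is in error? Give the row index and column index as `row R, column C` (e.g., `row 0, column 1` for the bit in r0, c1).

Recompute each row's even parity and compare to rp:
  r0: data parity 1, sent rp 1 → ok
  r1: data parity 1, sent rp 1 → ok
  r2: data parity 0, sent rp 1 → mismatch
  r3: data parity 0, sent rp 0 → ok
Recompute each column's even parity and compare to cp:
  c0: data parity 0, sent cp 0 → ok
  c1: data parity 1, sent cp 0 → mismatch
  c2: data parity 1, sent cp 1 → ok
Exactly one row (r2) and one column (c1) fail → the flipped bit is at their intersection.

row 2, column 1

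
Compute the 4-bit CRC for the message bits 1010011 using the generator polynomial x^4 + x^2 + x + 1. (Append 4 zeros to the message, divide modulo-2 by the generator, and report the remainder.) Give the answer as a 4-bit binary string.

0011

Append 4 zeros: 10100110000. Divide by 10111 (XOR where the leading bit is 1):
  pos 0: 10100 XOR 10111 = 00011
  pos 3: 11110 XOR 10111 = 01001
  pos 4: 10010 XOR 10111 = 00101
  pos 6: 10100 XOR 10111 = 00011
Remainder (last 4 bits) = 0011. This is the CRC / FCS.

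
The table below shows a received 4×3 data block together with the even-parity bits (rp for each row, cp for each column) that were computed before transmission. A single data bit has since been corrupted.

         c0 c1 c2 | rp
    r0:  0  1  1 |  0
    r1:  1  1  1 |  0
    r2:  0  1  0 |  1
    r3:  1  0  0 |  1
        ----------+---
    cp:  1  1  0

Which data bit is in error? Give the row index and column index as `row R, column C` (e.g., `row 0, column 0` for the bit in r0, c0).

Recompute each row's even parity and compare to rp:
  r0: data parity 0, sent rp 0 → ok
  r1: data parity 1, sent rp 0 → mismatch
  r2: data parity 1, sent rp 1 → ok
  r3: data parity 1, sent rp 1 → ok
Recompute each column's even parity and compare to cp:
  c0: data parity 0, sent cp 1 → mismatch
  c1: data parity 1, sent cp 1 → ok
  c2: data parity 0, sent cp 0 → ok
Exactly one row (r1) and one column (c0) fail → the flipped bit is at their intersection.

row 1, column 0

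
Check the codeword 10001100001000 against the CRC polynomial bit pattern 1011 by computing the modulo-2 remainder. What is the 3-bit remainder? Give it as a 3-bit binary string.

Modulo-2 division of 10001100001000 by 1011:
  pos 0: 1000 XOR 1011 = 0011
  pos 2: 1111 XOR 1011 = 0100
  pos 3: 1000 XOR 1011 = 0011
  pos 5: 1100 XOR 1011 = 0111
  pos 6: 1110 XOR 1011 = 0101
  pos 7: 1011 XOR 1011 = 0000
Remainder = 000 (zero — the frame passes the CRC check).

000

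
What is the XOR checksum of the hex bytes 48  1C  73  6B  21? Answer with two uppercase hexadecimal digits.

6D

XOR the bytes together:
  start with 0x48
  0x48 ⊕ 0x1C = 0x54
  0x54 ⊕ 0x73 = 0x27
  0x27 ⊕ 0x6B = 0x4C
  0x4C ⊕ 0x21 = 0x6D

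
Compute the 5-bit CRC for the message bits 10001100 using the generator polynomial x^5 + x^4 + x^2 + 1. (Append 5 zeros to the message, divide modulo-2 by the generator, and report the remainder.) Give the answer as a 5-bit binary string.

00001

Append 5 zeros: 1000110000000. Divide by 110101 (XOR where the leading bit is 1):
  pos 0: 100011 XOR 110101 = 010110
  pos 1: 101100 XOR 110101 = 011001
  pos 2: 110010 XOR 110101 = 000111
  pos 5: 111000 XOR 110101 = 001101
  pos 7: 110100 XOR 110101 = 000001
Remainder (last 5 bits) = 00001. This is the CRC / FCS.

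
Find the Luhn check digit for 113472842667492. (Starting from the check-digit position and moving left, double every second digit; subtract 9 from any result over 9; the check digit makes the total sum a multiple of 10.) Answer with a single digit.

8

Partial digits right→left: 2 9 4 7 6 6 2 4 8 2 7 4 3 1 1
Double every second digit counting from the check-digit position (so the 1st, 3rd, 5th, ... of the partial from the right).
  doubled (with −9 where >9): 4 8 3 4 7 5 6 2 → sum 39
  kept as-is: 9 7 6 4 2 4 1 → sum 33
Total = 39 + 33 = 72.
Check digit = (10 − (72 mod 10)) mod 10 = 8.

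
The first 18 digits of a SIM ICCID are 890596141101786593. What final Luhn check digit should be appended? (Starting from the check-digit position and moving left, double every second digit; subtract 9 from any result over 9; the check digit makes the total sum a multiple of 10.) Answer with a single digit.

0

Partial digits right→left: 3 9 5 6 8 7 1 0 1 1 4 1 6 9 5 0 9 8
Double every second digit counting from the check-digit position (so the 1st, 3rd, 5th, ... of the partial from the right).
  doubled (with −9 where >9): 6 1 7 2 2 8 3 1 9 → sum 39
  kept as-is: 9 6 7 0 1 1 9 0 8 → sum 41
Total = 39 + 41 = 80.
Check digit = (10 − (80 mod 10)) mod 10 = 0.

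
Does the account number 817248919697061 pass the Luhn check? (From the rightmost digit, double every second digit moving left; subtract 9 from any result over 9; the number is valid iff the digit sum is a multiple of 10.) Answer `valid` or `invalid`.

invalid

From the right, keep odd positions and double even positions (subtract 9 from any doubled value over 9):
  doubled (positions 2,4,...): 3 5 3 2 7 4 2 → sum 26
  kept (positions 1,3,...): 1 0 9 9 9 4 7 8 → sum 47
Total = 73.
73 mod 10 = 3, so the number is invalid.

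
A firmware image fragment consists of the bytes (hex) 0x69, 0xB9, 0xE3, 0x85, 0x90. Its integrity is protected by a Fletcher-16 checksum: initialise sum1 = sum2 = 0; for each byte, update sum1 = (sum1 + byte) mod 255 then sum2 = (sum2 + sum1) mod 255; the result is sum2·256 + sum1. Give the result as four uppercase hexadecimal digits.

3D1D

Running sums (mod 255):
  after byte 0 (0x69): sum1=105, sum2=105
  after byte 1 (0xB9): sum1=35, sum2=140
  after byte 2 (0xE3): sum1=7, sum2=147
  after byte 3 (0x85): sum1=140, sum2=32
  after byte 4 (0x90): sum1=29, sum2=61
Checksum = sum2·256 + sum1 = 61·256 + 29 = 15645 = 0x3D1D.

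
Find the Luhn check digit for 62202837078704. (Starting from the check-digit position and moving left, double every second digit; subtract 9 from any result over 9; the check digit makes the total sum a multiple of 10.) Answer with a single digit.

Partial digits right→left: 4 0 7 8 7 0 7 3 8 2 0 2 2 6
Double every second digit counting from the check-digit position (so the 1st, 3rd, 5th, ... of the partial from the right).
  doubled (with −9 where >9): 8 5 5 5 7 0 4 → sum 34
  kept as-is: 0 8 0 3 2 2 6 → sum 21
Total = 34 + 21 = 55.
Check digit = (10 − (55 mod 10)) mod 10 = 5.

5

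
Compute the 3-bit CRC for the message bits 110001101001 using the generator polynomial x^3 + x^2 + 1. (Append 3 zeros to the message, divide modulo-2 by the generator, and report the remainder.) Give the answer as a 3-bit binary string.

010

Append 3 zeros: 110001101001000. Divide by 1101 (XOR where the leading bit is 1):
  pos 0: 1100 XOR 1101 = 0001
  pos 3: 1011 XOR 1101 = 0110
  pos 4: 1100 XOR 1101 = 0001
  pos 7: 1100 XOR 1101 = 0001
  pos 10: 1100 XOR 1101 = 0001
Remainder (last 3 bits) = 010. This is the CRC / FCS.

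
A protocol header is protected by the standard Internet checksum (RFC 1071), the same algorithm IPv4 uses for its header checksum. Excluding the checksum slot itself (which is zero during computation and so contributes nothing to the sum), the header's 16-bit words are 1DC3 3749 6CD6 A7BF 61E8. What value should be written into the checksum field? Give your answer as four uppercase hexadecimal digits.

One's-complement addition (fold any carry out of bit 15 back into bit 0):
  0x1DC3 + 0x3749 = 0x0550C
  0x550C + 0x6CD6 = 0x0C1E2
  0xC1E2 + 0xA7BF = 0x169A1 → wrap carry → 0x69A2
  0x69A2 + 0x61E8 = 0x0CB8A
One's-complement sum = 0xCB8A.
Checksum = ~0xCB8A & 0xFFFF = 0x3475.

3475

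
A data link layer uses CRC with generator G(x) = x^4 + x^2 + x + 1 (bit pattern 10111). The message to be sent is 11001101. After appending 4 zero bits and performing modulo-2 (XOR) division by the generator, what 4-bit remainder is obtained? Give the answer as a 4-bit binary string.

Append 4 zeros: 110011010000. Divide by 10111 (XOR where the leading bit is 1):
  pos 0: 11001 XOR 10111 = 01110
  pos 1: 11101 XOR 10111 = 01010
  pos 2: 10100 XOR 10111 = 00011
  pos 5: 11100 XOR 10111 = 01011
  pos 6: 10110 XOR 10111 = 00001
Remainder (last 4 bits) = 0010. This is the CRC / FCS.

0010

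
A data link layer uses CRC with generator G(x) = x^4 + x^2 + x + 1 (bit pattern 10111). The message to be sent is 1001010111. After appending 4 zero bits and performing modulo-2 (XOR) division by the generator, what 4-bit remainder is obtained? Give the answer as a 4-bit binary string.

0011

Append 4 zeros: 10010101110000. Divide by 10111 (XOR where the leading bit is 1):
  pos 0: 10010 XOR 10111 = 00101
  pos 2: 10110 XOR 10111 = 00001
  pos 6: 11110 XOR 10111 = 01001
  pos 7: 10010 XOR 10111 = 00101
  pos 9: 10100 XOR 10111 = 00011
Remainder (last 4 bits) = 0011. This is the CRC / FCS.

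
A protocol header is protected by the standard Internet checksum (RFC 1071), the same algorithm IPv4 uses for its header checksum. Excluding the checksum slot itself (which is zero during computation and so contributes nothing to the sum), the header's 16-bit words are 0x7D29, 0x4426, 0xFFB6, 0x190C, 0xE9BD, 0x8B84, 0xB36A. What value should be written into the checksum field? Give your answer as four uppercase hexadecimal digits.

One's-complement addition (fold any carry out of bit 15 back into bit 0):
  0x7D29 + 0x4426 = 0x0C14F
  0xC14F + 0xFFB6 = 0x1C105 → wrap carry → 0xC106
  0xC106 + 0x190C = 0x0DA12
  0xDA12 + 0xE9BD = 0x1C3CF → wrap carry → 0xC3D0
  0xC3D0 + 0x8B84 = 0x14F54 → wrap carry → 0x4F55
  0x4F55 + 0xB36A = 0x102BF → wrap carry → 0x02C0
One's-complement sum = 0x02C0.
Checksum = ~0x02C0 & 0xFFFF = 0xFD3F.

FD3F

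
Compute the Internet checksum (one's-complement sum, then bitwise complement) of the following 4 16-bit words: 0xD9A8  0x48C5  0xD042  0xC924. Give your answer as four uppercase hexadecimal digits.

One's-complement addition (fold any carry out of bit 15 back into bit 0):
  0xD9A8 + 0x48C5 = 0x1226D → wrap carry → 0x226E
  0x226E + 0xD042 = 0x0F2B0
  0xF2B0 + 0xC924 = 0x1BBD4 → wrap carry → 0xBBD5
One's-complement sum = 0xBBD5.
Checksum = ~0xBBD5 & 0xFFFF = 0x442A.

442A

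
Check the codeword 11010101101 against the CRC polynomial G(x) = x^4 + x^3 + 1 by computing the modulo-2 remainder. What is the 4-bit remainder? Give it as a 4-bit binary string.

Modulo-2 division of 11010101101 by 11001:
  pos 0: 11010 XOR 11001 = 00011
  pos 3: 11101 XOR 11001 = 00100
  pos 5: 10010 XOR 11001 = 01011
  pos 6: 10111 XOR 11001 = 01110
Remainder = 1110 (nonzero — an error is detected).

1110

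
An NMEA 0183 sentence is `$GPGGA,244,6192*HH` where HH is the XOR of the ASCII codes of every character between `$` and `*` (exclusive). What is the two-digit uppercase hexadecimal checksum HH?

XOR the ASCII codes of the payload characters:
  'G' = 0x47 → acc = 0x47
  'P' = 0x50 → acc = 0x17
  'G' = 0x47 → acc = 0x50
  'G' = 0x47 → acc = 0x17
  'A' = 0x41 → acc = 0x56
  ',' = 0x2C → acc = 0x7A
  '2' = 0x32 → acc = 0x48
  '4' = 0x34 → acc = 0x7C
  '4' = 0x34 → acc = 0x48
  ',' = 0x2C → acc = 0x64
  '6' = 0x36 → acc = 0x52
  '1' = 0x31 → acc = 0x63
  '9' = 0x39 → acc = 0x5A
  '2' = 0x32 → acc = 0x68
Checksum = 0x68.

68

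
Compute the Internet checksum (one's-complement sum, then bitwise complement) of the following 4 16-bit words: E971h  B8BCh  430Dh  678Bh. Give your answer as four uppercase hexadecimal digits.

B338

One's-complement addition (fold any carry out of bit 15 back into bit 0):
  0xE971 + 0xB8BC = 0x1A22D → wrap carry → 0xA22E
  0xA22E + 0x430D = 0x0E53B
  0xE53B + 0x678B = 0x14CC6 → wrap carry → 0x4CC7
One's-complement sum = 0x4CC7.
Checksum = ~0x4CC7 & 0xFFFF = 0xB338.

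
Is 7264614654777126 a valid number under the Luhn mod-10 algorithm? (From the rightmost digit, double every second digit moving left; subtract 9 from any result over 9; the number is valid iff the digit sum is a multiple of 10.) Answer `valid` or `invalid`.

From the right, keep odd positions and double even positions (subtract 9 from any doubled value over 9):
  doubled (positions 2,4,...): 4 5 5 1 8 3 3 5 → sum 34
  kept (positions 1,3,...): 6 1 7 4 6 1 4 2 → sum 31
Total = 65.
65 mod 10 = 5, so the number is invalid.

invalid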